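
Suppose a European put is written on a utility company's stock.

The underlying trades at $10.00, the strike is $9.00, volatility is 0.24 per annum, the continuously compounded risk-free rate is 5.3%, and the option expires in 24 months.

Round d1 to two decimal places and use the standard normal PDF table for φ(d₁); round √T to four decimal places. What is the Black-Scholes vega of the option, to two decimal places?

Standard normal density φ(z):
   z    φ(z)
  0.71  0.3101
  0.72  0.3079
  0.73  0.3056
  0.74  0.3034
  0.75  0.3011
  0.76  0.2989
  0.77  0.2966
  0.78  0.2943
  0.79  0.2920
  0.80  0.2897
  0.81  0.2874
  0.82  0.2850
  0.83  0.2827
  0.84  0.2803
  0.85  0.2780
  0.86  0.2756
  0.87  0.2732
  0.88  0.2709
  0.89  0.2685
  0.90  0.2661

σ√T = 0.24·√2 = 0.3394
d₁ = [ln(10/9) + (0.053 + ½·0.24²)·2] / (σ√T) = (0.1054 + 0.1636) / 0.3394 = 0.7924 → 0.79
√T = √2 = 1.4142
φ(d₁) = φ(0.79) = 0.2920
vega = S·φ(d₁)·√T = 10·0.2920·1.4142 = 4.1295

4.13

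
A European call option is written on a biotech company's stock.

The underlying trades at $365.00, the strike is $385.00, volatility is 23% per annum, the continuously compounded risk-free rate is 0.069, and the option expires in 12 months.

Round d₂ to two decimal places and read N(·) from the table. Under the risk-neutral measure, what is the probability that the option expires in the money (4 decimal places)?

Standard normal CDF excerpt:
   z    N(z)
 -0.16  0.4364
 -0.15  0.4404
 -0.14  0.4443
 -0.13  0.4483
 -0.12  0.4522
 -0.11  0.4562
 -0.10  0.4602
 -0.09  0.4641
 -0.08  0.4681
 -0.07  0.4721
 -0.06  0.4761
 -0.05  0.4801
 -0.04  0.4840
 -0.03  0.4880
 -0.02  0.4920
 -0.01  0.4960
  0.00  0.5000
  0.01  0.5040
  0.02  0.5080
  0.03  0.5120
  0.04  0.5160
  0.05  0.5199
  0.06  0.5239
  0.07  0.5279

0.4801

T = 1;  σ√T = 0.2300
d₁ = [ln(365/385) + (0.069 + ½·0.23²)·1] / (σ√T) = (-0.0533 + 0.0955) / 0.2300 = 0.1831 ⇒ 0.18
d₂ = 0.1831 − 0.2300 = -0.0469 ⇒ -0.05
Risk-neutral Pr[S_T > K] = N(d₂) = N(-0.05) = 0.4801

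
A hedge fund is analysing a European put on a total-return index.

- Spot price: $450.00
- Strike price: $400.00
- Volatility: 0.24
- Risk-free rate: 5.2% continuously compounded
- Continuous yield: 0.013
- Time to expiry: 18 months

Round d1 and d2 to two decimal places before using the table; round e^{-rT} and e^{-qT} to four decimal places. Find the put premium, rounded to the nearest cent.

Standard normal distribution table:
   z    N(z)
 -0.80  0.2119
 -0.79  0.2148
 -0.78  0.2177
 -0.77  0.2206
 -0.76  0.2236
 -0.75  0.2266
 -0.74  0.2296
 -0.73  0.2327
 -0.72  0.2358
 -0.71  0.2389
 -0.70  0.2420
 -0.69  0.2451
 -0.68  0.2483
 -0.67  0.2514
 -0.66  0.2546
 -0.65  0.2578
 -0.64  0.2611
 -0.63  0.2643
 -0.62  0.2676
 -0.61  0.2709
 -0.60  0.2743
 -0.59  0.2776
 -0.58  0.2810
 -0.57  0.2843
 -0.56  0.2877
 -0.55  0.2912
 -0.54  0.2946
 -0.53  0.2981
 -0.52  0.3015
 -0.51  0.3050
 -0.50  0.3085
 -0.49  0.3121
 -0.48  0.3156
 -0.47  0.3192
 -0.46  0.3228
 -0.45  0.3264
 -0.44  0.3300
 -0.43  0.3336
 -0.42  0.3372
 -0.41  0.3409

$20.77

σ√T = 0.24 × 1.2247 = 0.2939
ln(S/K) + (r − q + σ²/2)T = ln(450/400) + (0.052 − 0.013 + 0.24²/2)·1.5 = 0.1178 + 0.1017 = 0.2195
d₁ = 0.2195 / 0.2939 = 0.7467 which rounds to 0.75
d₂ = d₁ − σ√T = 0.7467 − 0.2939 = 0.4528 which rounds to 0.45
exp(−qT) = exp(−0.013·1.5) = 0.9807;  exp(−rT) = exp(−0.052·1.5) = 0.9250
N(−d₂) = N(-0.45) = 0.3264;  N(−d₁) = N(-0.75) = 0.2266
P = 400·0.9250·0.3264 − 450·0.9807·0.2266 = 120.7680 − 100.0020 = 20.7660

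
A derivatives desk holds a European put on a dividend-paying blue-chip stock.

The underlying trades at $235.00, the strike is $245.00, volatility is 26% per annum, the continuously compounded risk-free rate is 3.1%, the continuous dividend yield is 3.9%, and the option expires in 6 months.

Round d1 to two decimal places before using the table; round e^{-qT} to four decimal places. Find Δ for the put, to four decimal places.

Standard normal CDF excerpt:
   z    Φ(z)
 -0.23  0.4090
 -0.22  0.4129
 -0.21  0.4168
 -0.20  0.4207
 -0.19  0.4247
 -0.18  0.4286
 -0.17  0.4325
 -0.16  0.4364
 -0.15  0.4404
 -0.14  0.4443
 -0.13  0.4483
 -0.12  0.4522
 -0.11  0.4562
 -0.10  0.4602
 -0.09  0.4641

-0.5527

σ√T = 0.26 × 0.7071 = 0.1838
ln(S/K) + (r − q + σ²/2)T = ln(235/245) + (0.031 − 0.039 + 0.26²/2)·0.5 = -0.0417 + 0.0129 = -0.0288
d₁ = -0.0288 / 0.1838 = -0.1565 ≈ -0.16
N(d₁) = N(-0.16) = 0.4364
Δ_put = exp(−qT)·(N(d₁) − 1) = 0.9807·(0.4364 − 1) = -0.5527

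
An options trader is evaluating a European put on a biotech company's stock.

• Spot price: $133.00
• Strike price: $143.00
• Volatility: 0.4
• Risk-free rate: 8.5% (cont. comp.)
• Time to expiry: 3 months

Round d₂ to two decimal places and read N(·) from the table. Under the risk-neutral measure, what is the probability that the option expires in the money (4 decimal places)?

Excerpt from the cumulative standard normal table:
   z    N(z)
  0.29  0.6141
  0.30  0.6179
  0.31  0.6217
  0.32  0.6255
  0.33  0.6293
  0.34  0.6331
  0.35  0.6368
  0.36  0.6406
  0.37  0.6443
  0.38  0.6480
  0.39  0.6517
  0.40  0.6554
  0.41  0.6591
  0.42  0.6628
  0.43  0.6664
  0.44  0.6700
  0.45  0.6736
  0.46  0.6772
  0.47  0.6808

σ√T = 0.4 × 0.5000 = 0.2000
ln(S/K) + (r + σ²/2)T = ln(133/143) + (0.085 + 0.4²/2)·0.25 = -0.0725 + 0.0413 = -0.0312
d₁ = -0.0312 / 0.2000 = -0.1562 ⇒ -0.16
d₂ = d₁ − σ√T = -0.1562 − 0.2000 = -0.3562 ⇒ -0.36
Pr(exercise) under Q = N(−d₂) = N(0.36) = 0.6406

0.6406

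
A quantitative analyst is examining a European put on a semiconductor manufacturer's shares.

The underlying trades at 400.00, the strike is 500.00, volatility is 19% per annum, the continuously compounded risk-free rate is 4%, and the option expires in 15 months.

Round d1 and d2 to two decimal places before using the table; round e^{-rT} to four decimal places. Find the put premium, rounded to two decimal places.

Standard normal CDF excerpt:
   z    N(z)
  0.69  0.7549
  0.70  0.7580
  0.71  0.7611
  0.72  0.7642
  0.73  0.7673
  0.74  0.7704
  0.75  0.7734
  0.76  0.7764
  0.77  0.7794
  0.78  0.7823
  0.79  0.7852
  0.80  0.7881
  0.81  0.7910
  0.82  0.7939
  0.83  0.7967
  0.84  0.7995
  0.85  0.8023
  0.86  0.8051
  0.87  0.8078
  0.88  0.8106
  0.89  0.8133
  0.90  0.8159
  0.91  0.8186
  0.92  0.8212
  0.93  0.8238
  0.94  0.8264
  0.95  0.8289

T = 1.25;  σ√T = 0.2124
d₁ = [ln(400/500) + (0.04 + ½·0.19²)·1.25] / (σ√T) = (-0.2231 + 0.0726) / 0.2124 = -0.7089 which rounds to -0.71
d₂ = -0.7089 − 0.2124 = -0.9213 which rounds to -0.92
exp(−rT) = exp(−0.04·1.25) = 0.9512
P = 500·0.9512·N(0.92) − 400·N(0.71) = 500·0.9512·0.8212 − 400·0.7611 = 390.5627 − 304.4400 = 86.1227

86.12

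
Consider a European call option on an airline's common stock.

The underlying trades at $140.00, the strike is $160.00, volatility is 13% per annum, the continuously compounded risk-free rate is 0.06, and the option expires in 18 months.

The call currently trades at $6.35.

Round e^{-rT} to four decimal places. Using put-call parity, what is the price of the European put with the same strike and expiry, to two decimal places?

$12.57

e^(−rT) = e^(−0.06·1.5) = 0.9139
Put-call parity: C − P = S − K·e^(−rT) = 140 − 160·0.9139 = 140 − 146.2240 = -6.2240
P = C − (C − P) = 6.35 − (-6.2240) = 12.5740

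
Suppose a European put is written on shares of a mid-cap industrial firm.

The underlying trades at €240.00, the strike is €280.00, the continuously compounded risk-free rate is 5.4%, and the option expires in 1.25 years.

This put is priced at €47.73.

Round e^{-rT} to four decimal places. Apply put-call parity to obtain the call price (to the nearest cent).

€26.01

e^(−rT) = e^(−0.054·1.25) = 0.9347
Put-call parity: C − P = S − K·e^(−rT) = 240 − 280·0.9347 = 240 − 261.7160 = -21.7160
C = P + (C − P) = 47.73 + (-21.7160) = 26.0140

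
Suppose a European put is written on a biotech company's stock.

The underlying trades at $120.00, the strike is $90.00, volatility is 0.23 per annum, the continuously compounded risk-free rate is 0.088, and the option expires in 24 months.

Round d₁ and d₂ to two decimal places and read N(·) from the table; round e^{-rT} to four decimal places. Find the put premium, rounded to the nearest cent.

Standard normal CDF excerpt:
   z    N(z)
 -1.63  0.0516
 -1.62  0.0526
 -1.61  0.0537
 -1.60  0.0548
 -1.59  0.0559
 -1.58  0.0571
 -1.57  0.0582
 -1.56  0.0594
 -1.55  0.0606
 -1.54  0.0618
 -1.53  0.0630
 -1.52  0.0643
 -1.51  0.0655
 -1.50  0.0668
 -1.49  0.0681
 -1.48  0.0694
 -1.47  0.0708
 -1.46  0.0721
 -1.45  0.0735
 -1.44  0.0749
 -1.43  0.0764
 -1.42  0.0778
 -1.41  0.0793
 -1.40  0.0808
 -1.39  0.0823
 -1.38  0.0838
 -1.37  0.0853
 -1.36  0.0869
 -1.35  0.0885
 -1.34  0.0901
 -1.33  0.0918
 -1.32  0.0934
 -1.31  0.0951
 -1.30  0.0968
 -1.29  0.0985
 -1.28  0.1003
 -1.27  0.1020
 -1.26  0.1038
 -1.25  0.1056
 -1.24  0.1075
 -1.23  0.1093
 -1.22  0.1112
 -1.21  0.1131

σ√T = 0.23 × 1.4142 = 0.3253
d₁ = [ln(120/90) + (0.088 + 0.23²/2)·2] / 0.3253 = [0.2877 + 0.2289] / 0.3253 = 1.5882 which rounds to 1.59
d₂ = d₁ − σ√T = 1.5882 − 0.3253 = 1.2629 which rounds to 1.26
e^(−rT) = e^(−0.088·2) = 0.8386
P = 90·0.8386·N(-1.26) − 120·N(-1.59) = 90·0.8386·0.1038 − 120·0.0559 = 7.8342 − 6.7080 = 1.1262

$1.13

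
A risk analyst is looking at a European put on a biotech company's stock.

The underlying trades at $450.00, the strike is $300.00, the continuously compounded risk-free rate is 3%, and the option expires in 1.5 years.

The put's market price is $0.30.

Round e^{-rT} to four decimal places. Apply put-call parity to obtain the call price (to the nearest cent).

e^(−rT) = e^(−0.03·1.5) = 0.9560
Put-call parity: C − P = S − K·e^(−rT) = 450 − 300·0.9560 = 450 − 286.8000 = 163.2000
C = P + (C − P) = 0.30 + (163.2000) = 163.5000

$163.50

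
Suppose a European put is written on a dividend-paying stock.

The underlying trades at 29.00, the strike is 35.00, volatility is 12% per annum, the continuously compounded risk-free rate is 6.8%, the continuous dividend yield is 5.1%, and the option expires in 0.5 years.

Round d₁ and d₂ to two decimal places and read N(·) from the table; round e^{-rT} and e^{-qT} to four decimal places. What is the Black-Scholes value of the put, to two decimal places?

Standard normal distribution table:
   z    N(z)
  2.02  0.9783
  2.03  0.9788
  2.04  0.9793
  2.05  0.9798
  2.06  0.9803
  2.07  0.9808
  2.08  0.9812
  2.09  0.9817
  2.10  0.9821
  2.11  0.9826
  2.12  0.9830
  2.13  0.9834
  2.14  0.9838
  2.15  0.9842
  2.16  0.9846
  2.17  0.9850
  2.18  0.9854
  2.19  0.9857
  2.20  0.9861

5.58

T = 0.5;  σ√T = 0.0849
ln(S/K) + (r − q + σ²/2)T = ln(29/35) + (0.068 − 0.051 + 0.12²/2)·0.5 = -0.1881 + 0.0121 = -0.1760
d₁ = -0.1760 / 0.0849 = -2.0736 ≈ -2.07
d₂ = d₁ − σ√T = -2.0736 − 0.0849 = -2.1585 ≈ -2.16
e^(−qT) = e^(−0.051·0.5) = 0.9748;  e^(−rT) = e^(−0.068·0.5) = 0.9666
N(−d₂) = N(2.16) = 0.9846;  N(−d₁) = N(2.07) = 0.9808
P = 35·0.9666·0.9846 − 29·0.9748·0.9808 = 33.3100 − 27.7264 = 5.5836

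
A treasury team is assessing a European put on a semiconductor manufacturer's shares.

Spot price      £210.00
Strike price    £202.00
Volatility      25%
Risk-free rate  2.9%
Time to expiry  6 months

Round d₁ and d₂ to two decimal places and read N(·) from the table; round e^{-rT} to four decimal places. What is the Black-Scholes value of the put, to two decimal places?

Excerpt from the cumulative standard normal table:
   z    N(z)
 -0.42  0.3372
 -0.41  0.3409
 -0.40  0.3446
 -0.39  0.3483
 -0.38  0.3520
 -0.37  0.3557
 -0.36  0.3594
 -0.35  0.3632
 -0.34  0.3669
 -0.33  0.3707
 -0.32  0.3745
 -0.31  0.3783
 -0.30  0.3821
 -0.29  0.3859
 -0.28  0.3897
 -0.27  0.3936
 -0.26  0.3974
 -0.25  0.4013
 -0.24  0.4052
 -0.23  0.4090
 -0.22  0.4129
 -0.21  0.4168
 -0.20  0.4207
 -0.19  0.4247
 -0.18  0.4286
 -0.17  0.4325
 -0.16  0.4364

£9.84

σ√T = 0.25·√0.5 = 0.1768
ln(S/K) + (r + σ²/2)T = ln(210/202) + (0.029 + 0.25²/2)·0.5 = 0.0388 + 0.0301 = 0.0690
d₁ = 0.0690 / 0.1768 = 0.3901 ⇒ 0.39
d₂ = d₁ − σ√T = 0.3901 − 0.1768 = 0.2133 ⇒ 0.21
e^(−rT) = e^(−0.029·0.5) = 0.9856
N(−d₂) = N(-0.21) = 0.4168;  N(−d₁) = N(-0.39) = 0.3483
P = 202·0.9856·0.4168 − 210·0.3483 = 82.9812 − 73.1430 = 9.8382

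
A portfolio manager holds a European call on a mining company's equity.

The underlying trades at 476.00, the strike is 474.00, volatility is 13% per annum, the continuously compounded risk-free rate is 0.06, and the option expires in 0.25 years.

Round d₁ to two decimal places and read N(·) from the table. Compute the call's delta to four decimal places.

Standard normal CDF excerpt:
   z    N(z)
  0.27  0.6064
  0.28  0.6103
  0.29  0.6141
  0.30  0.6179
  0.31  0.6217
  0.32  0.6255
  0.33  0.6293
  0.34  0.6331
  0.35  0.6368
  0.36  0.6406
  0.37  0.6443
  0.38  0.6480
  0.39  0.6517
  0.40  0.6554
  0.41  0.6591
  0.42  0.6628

σ√T = 0.13 × 0.5000 = 0.0650
d₁ = [ln(476/474) + (0.06 + 0.13²/2)·0.25] / 0.0650 = [0.0042 + 0.0171] / 0.0650 = 0.3280 which rounds to 0.33
N(d₁) = N(0.33) = 0.6293
Δ_call = N(d₁) = 0.6293

0.6293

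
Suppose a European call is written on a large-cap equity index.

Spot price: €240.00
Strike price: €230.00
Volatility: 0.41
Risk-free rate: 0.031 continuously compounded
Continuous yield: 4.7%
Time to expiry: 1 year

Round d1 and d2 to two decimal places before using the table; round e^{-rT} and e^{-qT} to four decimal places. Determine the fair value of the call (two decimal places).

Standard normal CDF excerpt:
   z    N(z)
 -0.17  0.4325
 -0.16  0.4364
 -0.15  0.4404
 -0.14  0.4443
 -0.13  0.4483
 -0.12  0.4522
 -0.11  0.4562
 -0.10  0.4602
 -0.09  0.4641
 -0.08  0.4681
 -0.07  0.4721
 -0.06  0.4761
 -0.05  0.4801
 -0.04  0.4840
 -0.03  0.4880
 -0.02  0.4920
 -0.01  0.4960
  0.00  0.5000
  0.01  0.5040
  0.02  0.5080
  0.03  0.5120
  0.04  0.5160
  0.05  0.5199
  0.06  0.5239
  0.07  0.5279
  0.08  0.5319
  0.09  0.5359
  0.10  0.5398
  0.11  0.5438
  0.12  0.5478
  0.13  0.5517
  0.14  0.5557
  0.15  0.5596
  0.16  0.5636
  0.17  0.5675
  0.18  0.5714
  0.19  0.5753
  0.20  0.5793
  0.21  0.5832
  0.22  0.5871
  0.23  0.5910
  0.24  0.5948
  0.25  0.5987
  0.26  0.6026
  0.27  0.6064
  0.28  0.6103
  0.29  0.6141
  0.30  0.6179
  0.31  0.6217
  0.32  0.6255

T = 1;  σ√T = 0.4100
ln(S/K) + (r − q + σ²/2)T = ln(240/230) + (0.031 − 0.047 + 0.41²/2)·1 = 0.0426 + 0.0680 = 0.1106
d₁ = 0.1106 / 0.4100 = 0.2698 ≈ 0.27
d₂ = d₁ − σ√T = 0.2698 − 0.4100 = -0.1402 ≈ -0.14
exp(−qT) = exp(−0.047·1) = 0.9541;  exp(−rT) = exp(−0.031·1) = 0.9695
N(d₁) = N(0.27) = 0.6064;  N(d₂) = N(-0.14) = 0.4443
C = 240·0.9541·0.6064 − 230·0.9695·0.4443 = 138.8559 − 99.0722 = 39.7837

€39.78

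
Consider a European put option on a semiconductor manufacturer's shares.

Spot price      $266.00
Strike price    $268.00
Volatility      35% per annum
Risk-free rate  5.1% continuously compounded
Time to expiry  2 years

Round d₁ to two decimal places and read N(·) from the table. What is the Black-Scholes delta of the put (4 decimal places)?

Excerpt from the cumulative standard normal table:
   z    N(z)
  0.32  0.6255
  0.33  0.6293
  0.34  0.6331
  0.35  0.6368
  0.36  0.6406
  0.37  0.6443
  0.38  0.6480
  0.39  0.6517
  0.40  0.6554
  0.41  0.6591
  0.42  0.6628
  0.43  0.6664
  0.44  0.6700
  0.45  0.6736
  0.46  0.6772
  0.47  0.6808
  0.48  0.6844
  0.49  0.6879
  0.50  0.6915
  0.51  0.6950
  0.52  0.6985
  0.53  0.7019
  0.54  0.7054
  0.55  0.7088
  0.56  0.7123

σ√T = 0.35·√2 = 0.4950
d₁ = [ln(266/268) + (0.051 + ½·0.35²)·2] / (σ√T) = (-0.0075 + 0.2245) / 0.4950 = 0.4384 ⇒ 0.44
N(d₁) = N(0.44) = 0.6700
Δ_put = N(d₁) − 1 = 0.6700 − 1 = -0.3300

-0.3300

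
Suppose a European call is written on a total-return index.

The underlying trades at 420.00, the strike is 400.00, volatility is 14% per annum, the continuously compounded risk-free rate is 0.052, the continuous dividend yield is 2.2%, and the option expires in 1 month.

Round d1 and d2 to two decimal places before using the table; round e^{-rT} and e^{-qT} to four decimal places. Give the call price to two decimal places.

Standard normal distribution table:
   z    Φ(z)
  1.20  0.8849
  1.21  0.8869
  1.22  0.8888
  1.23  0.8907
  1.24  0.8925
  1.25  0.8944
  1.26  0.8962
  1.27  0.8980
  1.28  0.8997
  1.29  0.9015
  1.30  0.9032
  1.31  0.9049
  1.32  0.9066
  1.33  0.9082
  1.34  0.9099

σ√T = 0.14 × 0.2887 = 0.0404
d₁ = [ln(420/400) + (0.052 − 0.022 + 0.14²/2)·0.08333] / 0.0404 = [0.0488 + 0.0033] / 0.0404 = 1.2893 → 1.29
d₂ = d₁ − σ√T = 1.2893 − 0.0404 = 1.2489 → 1.25
exp(−qT) = exp(−0.022·0.08333) = 0.9982;  exp(−rT) = exp(−0.052·0.08333) = 0.9957
N(d₁) = N(1.29) = 0.9015;  N(d₂) = N(1.25) = 0.8944
C = 420·0.9982·0.9015 − 400·0.9957·0.8944 = 377.9485 − 356.2216 = 21.7268

21.73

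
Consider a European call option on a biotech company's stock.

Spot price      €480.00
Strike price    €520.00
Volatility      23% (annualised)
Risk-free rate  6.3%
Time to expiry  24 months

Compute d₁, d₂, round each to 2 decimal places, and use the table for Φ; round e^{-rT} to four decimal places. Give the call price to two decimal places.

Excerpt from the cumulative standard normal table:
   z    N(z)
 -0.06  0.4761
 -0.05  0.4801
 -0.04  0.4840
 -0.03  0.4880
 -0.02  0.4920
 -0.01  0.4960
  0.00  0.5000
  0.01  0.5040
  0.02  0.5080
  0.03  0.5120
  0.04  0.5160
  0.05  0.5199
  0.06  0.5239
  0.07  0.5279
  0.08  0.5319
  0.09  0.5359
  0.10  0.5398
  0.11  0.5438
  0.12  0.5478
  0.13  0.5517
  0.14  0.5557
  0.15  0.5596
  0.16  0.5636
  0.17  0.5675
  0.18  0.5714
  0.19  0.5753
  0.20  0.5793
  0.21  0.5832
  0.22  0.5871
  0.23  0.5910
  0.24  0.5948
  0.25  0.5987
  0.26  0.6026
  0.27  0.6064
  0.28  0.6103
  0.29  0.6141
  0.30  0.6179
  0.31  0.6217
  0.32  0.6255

€71.04

T = 2;  σ√T = 0.3253
d₁ = [ln(480/520) + (0.063 + 0.23²/2)·2] / 0.3253 = [-0.0800 + 0.1789] / 0.3253 = 0.3039 which rounds to 0.30
d₂ = d₁ − σ√T = 0.3039 − 0.3253 = -0.0213 which rounds to -0.02
exp(−rT) = exp(−0.063·2) = 0.8816
N(d₁) = N(0.30) = 0.6179;  N(d₂) = N(-0.02) = 0.4920
C = 480·0.6179 − 520·0.8816·0.4920 = 296.5920 − 225.5485 = 71.0435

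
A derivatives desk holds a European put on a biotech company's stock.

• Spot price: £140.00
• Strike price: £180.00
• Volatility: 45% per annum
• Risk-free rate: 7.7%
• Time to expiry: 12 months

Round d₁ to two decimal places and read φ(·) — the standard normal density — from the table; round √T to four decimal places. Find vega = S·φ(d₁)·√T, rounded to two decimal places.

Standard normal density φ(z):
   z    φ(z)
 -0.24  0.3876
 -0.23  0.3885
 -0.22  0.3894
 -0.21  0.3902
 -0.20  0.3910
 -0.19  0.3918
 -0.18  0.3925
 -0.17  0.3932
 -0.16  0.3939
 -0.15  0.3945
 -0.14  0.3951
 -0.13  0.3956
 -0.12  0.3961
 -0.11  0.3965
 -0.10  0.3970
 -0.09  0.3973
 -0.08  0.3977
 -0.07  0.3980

55.15

σ√T = 0.45 × 1.0000 = 0.4500
d₁ = [ln(140/180) + (0.077 + 0.45²/2)·1] / 0.4500 = [-0.2513 + 0.1783] / 0.4500 = -0.1624 which rounds to -0.16
√T = √1 = 1.0000
φ(d₁) = φ(-0.16) = 0.3939
vega = S·φ(d₁)·√T = 140·0.3939·1.0000 = 55.1460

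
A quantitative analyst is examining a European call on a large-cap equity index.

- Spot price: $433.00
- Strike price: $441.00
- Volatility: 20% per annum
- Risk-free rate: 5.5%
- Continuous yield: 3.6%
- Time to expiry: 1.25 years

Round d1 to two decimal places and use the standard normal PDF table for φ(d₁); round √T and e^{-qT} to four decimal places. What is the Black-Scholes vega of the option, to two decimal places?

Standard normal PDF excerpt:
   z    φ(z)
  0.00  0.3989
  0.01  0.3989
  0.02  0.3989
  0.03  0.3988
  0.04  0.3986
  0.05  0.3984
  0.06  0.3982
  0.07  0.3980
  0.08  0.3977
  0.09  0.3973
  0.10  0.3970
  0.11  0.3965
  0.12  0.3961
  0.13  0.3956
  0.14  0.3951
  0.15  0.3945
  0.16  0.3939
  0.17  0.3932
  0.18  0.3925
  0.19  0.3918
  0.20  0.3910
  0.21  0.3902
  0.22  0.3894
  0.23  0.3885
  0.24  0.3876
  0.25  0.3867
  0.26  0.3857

182.85

T = 1.25;  σ√T = 0.2236
d₁ = [ln(433/441) + (0.055 − 0.036 + ½·0.2²)·1.25] / (σ√T) = (-0.0183 + 0.0488) / 0.2236 = 0.1361 ≈ 0.14
√T = √1.25 = 1.1180
φ(d₁) = φ(0.14) = 0.3951
e^(−qT) = e^(−0.036·1.25) = 0.9560
vega = S·e^(−qT)·φ(d₁)·√T = 433·0.9560·0.3951·1.1180 = 182.8499
(The put has the same vega.)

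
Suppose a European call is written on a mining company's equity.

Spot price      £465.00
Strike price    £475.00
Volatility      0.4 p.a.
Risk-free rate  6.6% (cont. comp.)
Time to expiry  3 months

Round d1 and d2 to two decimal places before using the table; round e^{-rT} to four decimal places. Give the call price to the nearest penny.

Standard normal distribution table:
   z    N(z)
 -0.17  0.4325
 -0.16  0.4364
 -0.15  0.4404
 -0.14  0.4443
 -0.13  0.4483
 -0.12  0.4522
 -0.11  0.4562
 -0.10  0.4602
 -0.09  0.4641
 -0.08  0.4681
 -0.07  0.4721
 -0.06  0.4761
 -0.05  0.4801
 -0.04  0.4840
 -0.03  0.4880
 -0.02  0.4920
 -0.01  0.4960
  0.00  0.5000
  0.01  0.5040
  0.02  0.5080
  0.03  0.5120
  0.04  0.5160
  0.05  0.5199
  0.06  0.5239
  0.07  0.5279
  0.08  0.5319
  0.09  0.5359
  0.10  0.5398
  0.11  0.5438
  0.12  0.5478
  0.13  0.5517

£36.06

T = 0.25;  σ√T = 0.2000
d₁ = [ln(465/475) + (0.066 + 0.4²/2)·0.25] / 0.2000 = [-0.0213 + 0.0365] / 0.2000 = 0.0761 ≈ 0.08
d₂ = d₁ − σ√T = 0.0761 − 0.2000 = -0.1239 ≈ -0.12
exp(−rT) = exp(−0.066·0.25) = 0.9836
N(d₁) = N(0.08) = 0.5319;  N(d₂) = N(-0.12) = 0.4522
C = 465·0.5319 − 475·0.9836·0.4522 = 247.3335 − 211.2724 = 36.0611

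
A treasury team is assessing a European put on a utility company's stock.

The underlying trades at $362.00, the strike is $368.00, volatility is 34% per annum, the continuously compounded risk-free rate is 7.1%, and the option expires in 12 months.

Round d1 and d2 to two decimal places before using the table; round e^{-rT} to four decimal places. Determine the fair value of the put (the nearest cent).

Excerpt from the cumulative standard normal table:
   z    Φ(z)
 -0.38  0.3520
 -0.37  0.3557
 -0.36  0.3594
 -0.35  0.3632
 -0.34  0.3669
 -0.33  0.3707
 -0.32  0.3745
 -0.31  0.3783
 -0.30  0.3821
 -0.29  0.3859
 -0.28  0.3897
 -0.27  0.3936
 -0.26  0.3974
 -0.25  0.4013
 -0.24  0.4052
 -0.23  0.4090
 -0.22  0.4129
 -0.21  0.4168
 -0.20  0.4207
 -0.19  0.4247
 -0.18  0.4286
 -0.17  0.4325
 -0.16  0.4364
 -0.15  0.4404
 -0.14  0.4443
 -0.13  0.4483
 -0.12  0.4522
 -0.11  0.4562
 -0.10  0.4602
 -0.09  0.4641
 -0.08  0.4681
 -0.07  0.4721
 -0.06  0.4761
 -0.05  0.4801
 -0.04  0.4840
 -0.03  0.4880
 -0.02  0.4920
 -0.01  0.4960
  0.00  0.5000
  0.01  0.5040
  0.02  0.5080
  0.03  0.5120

$38.57

σ√T = 0.34·√1 = 0.3400
d₁ = [ln(362/368) + (0.071 + 0.34²/2)·1] / 0.3400 = [-0.0164 + 0.1288] / 0.3400 = 0.3305 ⇒ 0.33
d₂ = d₁ − σ√T = 0.3305 − 0.3400 = -0.0095 ⇒ -0.01
exp(−rT) = exp(−0.071·1) = 0.9315
P = 368·0.9315·N(0.01) − 362·N(-0.33) = 368·0.9315·0.5040 − 362·0.3707 = 172.7672 − 134.1934 = 38.5738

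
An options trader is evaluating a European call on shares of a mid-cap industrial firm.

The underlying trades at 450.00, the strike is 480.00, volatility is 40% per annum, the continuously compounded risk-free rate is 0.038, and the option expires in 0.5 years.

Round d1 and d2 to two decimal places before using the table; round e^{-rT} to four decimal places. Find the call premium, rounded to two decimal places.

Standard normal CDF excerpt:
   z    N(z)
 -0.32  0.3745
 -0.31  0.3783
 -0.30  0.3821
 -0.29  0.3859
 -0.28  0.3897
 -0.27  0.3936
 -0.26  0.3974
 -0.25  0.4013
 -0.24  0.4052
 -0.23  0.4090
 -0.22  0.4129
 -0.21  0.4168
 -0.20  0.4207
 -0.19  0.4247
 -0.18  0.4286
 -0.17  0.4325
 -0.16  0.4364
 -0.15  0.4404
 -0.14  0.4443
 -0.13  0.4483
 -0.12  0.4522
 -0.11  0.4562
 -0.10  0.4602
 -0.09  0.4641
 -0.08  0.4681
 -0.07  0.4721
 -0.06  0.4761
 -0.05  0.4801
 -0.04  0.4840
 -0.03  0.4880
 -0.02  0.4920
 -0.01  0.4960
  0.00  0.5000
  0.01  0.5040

41.44

σ√T = 0.4 × 0.7071 = 0.2828
d₁ = [ln(450/480) + (0.038 + 0.4²/2)·0.5] / 0.2828 = [-0.0645 + 0.0590] / 0.2828 = -0.0196 ≈ -0.02
d₂ = d₁ − σ√T = -0.0196 − 0.2828 = -0.3024 ≈ -0.30
exp(−rT) = exp(−0.038·0.5) = 0.9812
N(d₁) = N(-0.02) = 0.4920;  N(d₂) = N(-0.30) = 0.3821
C = 450·0.4920 − 480·0.9812·0.3821 = 221.4000 − 179.9599 = 41.4401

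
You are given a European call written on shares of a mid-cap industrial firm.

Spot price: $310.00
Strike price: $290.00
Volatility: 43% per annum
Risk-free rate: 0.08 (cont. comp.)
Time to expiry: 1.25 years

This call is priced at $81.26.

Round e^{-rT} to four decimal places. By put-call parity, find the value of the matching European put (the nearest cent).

e^(−rT) = e^(−0.08·1.25) = 0.9048
Put-call parity: C − P = S − K·e^(−rT) = 310 − 290·0.9048 = 310 − 262.3920 = 47.6080
P = C − (C − P) = 81.26 − (47.6080) = 33.6520

$33.65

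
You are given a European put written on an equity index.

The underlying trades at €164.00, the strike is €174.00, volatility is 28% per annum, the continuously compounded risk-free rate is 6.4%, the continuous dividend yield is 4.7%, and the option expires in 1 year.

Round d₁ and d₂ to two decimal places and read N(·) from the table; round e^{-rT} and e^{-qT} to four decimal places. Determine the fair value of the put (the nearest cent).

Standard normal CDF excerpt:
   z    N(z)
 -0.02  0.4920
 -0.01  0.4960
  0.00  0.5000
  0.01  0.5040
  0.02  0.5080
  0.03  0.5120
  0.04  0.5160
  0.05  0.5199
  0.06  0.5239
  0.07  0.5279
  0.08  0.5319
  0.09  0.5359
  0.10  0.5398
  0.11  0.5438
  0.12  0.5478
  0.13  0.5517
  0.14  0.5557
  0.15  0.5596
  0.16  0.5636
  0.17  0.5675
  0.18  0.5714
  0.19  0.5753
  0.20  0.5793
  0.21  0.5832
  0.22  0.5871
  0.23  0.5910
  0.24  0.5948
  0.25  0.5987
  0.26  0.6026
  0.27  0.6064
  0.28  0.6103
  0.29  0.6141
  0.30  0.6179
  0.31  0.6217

σ√T = 0.28·√1 = 0.2800
ln(S/K) + (r − q + σ²/2)T = ln(164/174) + (0.064 − 0.047 + 0.28²/2)·1 = -0.0592 + 0.0562 = -0.0030
d₁ = -0.0030 / 0.2800 = -0.0107 ⇒ -0.01
d₂ = d₁ − σ√T = -0.0107 − 0.2800 = -0.2907 ⇒ -0.29
exp(−qT) = exp(−0.047·1) = 0.9541;  exp(−rT) = exp(−0.064·1) = 0.9380
P = 174·0.9380·N(0.29) − 164·0.9541·N(0.01) = 174·0.9380·0.6141 − 164·0.9541·0.5040 = 100.2285 − 78.8621 = 21.3664

€21.37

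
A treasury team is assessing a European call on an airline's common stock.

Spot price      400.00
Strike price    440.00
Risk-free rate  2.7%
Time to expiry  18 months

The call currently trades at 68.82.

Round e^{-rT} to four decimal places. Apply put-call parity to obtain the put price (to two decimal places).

e^(−rT) = e^(−0.027·1.5) = 0.9603
Put-call parity: C − P = S − K·e^(−rT) = 400 − 440·0.9603 = 400 − 422.5320 = -22.5320
P = C − (C − P) = 68.82 − (-22.5320) = 91.3520

91.35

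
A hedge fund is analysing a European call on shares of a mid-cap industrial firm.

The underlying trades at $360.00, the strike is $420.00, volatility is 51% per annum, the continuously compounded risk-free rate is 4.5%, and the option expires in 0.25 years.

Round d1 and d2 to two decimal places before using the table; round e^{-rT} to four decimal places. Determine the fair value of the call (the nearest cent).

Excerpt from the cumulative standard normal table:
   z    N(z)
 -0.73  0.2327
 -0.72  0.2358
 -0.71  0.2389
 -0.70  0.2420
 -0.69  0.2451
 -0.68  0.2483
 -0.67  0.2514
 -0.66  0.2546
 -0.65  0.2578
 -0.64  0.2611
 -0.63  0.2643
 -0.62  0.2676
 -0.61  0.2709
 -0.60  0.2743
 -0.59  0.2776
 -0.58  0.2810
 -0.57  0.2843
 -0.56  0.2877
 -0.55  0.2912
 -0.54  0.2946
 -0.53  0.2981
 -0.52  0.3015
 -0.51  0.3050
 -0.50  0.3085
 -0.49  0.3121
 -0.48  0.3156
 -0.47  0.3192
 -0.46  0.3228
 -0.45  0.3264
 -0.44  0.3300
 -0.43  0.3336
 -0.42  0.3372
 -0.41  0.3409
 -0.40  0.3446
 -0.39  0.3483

$18.31

T = 0.25;  σ√T = 0.2550
d₁ = [ln(360/420) + (0.045 + ½·0.51²)·0.25] / (σ√T) = (-0.1542 + 0.0438) / 0.2550 = -0.4329 which rounds to -0.43
d₂ = -0.4329 − 0.2550 = -0.6879 which rounds to -0.69
e^(−rT) = e^(−0.045·0.25) = 0.9888
C = 360·N(-0.43) − 420·0.9888·N(-0.69) = 360·0.3336 − 420·0.9888·0.2451 = 120.0960 − 101.7890 = 18.3070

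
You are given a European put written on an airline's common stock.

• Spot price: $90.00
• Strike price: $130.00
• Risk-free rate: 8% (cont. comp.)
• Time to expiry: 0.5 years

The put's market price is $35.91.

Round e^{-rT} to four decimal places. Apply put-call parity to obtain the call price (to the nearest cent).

$1.01

e^(−rT) = e^(−0.08·0.5) = 0.9608
Put-call parity: C − P = S − K·e^(−rT) = 90 − 130·0.9608 = 90 − 124.9040 = -34.9040
C = P + (C − P) = 35.91 + (-34.9040) = 1.0060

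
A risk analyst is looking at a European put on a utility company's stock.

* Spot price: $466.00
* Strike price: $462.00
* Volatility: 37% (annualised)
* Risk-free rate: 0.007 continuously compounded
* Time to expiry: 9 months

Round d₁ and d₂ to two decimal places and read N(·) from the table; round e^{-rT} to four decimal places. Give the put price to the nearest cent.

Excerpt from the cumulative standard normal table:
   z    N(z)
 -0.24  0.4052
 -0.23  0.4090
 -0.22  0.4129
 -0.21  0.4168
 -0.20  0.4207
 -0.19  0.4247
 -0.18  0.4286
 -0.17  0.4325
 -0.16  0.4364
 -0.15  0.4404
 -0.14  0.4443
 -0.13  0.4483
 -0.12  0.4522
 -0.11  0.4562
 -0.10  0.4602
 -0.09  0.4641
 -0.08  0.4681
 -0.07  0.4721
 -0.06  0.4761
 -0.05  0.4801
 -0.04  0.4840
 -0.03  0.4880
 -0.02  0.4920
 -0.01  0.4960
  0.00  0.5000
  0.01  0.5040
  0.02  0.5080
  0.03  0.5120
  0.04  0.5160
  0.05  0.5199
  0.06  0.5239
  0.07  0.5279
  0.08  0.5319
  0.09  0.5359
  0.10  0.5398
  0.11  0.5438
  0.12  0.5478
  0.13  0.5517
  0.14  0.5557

$55.72

T = 0.75;  σ√T = 0.3204
d₁ = [ln(466/462) + (0.007 + 0.37²/2)·0.75] / 0.3204 = [0.0086 + 0.0566] / 0.3204 = 0.2035 ⇒ 0.20
d₂ = d₁ − σ√T = 0.2035 − 0.3204 = -0.1169 ⇒ -0.12
e^(−rT) = e^(−0.007·0.75) = 0.9948
N(−d₂) = N(0.12) = 0.5478;  N(−d₁) = N(-0.20) = 0.4207
P = 462·0.9948·0.5478 − 466·0.4207 = 251.7676 − 196.0462 = 55.7214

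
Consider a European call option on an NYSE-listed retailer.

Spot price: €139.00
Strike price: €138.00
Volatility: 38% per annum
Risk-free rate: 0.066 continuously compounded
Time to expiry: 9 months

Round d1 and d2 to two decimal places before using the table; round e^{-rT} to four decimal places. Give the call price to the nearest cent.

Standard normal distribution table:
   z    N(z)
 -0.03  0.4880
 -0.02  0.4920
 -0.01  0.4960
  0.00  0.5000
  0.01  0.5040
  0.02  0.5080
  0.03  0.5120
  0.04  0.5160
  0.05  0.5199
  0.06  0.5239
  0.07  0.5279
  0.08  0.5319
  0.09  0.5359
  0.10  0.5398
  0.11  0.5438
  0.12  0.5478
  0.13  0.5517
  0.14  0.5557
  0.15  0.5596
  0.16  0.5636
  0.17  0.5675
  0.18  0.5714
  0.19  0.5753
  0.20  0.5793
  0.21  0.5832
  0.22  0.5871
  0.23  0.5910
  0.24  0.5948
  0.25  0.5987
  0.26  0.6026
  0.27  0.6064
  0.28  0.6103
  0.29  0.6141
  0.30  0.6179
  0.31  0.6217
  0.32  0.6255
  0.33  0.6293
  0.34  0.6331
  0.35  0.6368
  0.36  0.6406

σ√T = 0.38 × 0.8660 = 0.3291
d₁ = [ln(139/138) + (0.066 + ½·0.38²)·0.75] / (σ√T) = (0.0072 + 0.1036) / 0.3291 = 0.3369 → 0.34
d₂ = 0.3369 − 0.3291 = 0.0078 → 0.01
exp(−rT) = exp(−0.066·0.75) = 0.9517
N(d₁) = N(0.34) = 0.6331;  N(d₂) = N(0.01) = 0.5040
C = 139·0.6331 − 138·0.9517·0.5040 = 88.0009 − 66.1926 = 21.8083

€21.81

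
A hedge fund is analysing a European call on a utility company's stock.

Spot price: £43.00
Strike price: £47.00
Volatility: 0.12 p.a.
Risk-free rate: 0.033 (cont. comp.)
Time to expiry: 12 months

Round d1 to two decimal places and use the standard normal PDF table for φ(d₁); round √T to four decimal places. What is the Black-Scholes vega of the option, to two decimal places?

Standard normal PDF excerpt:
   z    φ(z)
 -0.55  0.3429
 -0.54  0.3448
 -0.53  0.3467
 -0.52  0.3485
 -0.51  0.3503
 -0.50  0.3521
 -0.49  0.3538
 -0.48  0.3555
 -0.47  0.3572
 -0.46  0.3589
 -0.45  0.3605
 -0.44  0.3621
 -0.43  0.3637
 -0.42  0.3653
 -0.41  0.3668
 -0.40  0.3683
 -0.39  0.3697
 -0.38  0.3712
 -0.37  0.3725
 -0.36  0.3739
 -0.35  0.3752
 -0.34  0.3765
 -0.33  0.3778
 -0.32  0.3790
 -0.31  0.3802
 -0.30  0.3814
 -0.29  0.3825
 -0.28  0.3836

15.77

σ√T = 0.12·√1 = 0.1200
d₁ = [ln(43/47) + (0.033 + 0.12²/2)·1] / 0.1200 = [-0.0889 + 0.0402] / 0.1200 = -0.4062 which rounds to -0.41
√T = √1 = 1.0000
φ(d₁) = φ(-0.41) = 0.3668
vega = S·φ(d₁)·√T = 43·0.3668·1.0000 = 15.7724
(Call and put vega coincide under Black-Scholes.)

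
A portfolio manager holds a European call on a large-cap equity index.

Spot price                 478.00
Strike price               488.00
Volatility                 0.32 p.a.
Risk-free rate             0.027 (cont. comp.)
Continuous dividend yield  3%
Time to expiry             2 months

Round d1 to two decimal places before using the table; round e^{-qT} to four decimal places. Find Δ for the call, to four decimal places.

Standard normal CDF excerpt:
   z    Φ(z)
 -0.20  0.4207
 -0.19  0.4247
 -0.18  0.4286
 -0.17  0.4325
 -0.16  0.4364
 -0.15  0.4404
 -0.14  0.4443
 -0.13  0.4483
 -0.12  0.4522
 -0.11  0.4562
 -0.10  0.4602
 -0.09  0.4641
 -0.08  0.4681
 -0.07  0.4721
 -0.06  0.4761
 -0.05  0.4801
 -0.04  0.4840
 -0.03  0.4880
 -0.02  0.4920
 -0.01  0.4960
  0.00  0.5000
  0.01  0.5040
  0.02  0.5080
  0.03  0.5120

0.4579

T = 0.1667;  σ√T = 0.1306
d₁ = [ln(478/488) + (0.027 − 0.03 + 0.32²/2)·0.1667] / 0.1306 = [-0.0207 + 0.0080] / 0.1306 = -0.0970 which rounds to -0.10
N(d₁) = N(-0.10) = 0.4602
Δ_call = e^(−qT)·N(d₁) = 0.9950·0.4602 = 0.4579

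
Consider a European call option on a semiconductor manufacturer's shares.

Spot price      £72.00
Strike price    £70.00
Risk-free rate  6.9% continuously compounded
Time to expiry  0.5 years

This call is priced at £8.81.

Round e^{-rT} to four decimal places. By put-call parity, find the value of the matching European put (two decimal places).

£4.44

exp(−rT) = exp(−0.069·0.5) = 0.9661
Put-call parity: C − P = S − K·e^(−rT) = 72 − 70·0.9661 = 72 − 67.6270 = 4.3730
P = C − (C − P) = 8.81 − (4.3730) = 4.4370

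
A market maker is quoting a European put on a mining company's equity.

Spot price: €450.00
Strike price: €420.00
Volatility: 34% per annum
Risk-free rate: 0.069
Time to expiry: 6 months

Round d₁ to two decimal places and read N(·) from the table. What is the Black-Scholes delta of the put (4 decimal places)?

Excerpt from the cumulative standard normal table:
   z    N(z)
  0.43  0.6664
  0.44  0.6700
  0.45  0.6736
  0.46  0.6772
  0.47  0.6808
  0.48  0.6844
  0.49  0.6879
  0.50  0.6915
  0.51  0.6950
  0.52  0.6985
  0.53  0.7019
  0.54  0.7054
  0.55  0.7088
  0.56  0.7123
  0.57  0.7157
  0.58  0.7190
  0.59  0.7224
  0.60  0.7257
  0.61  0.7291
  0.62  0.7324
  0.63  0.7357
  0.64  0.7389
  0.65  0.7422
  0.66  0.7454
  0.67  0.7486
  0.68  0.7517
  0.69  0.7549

σ√T = 0.34 × 0.7071 = 0.2404
d₁ = [ln(450/420) + (0.069 + 0.34²/2)·0.5] / 0.2404 = [0.0690 + 0.0634] / 0.2404 = 0.5507 ⇒ 0.55
N(d₁) = N(0.55) = 0.7088
Δ_put = N(d₁) − 1 = 0.7088 − 1 = -0.2912

-0.2912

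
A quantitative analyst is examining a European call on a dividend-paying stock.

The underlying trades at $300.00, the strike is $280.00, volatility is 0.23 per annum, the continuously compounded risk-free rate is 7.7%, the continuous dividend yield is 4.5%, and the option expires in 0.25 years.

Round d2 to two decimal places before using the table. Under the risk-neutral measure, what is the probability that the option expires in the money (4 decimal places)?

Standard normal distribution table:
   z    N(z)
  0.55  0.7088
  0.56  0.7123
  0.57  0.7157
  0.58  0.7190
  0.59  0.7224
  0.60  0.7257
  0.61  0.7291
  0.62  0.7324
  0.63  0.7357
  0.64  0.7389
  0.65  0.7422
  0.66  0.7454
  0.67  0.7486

0.7291

σ√T = 0.23 × 0.5000 = 0.1150
d₁ = [ln(300/280) + (0.077 − 0.045 + ½·0.23²)·0.25] / (σ√T) = (0.0690 + 0.0146) / 0.1150 = 0.7270 ⇒ 0.73
d₂ = 0.7270 − 0.1150 = 0.6120 ⇒ 0.61
Risk-neutral Pr[S_T > K] = N(d₂) = N(0.61) = 0.7291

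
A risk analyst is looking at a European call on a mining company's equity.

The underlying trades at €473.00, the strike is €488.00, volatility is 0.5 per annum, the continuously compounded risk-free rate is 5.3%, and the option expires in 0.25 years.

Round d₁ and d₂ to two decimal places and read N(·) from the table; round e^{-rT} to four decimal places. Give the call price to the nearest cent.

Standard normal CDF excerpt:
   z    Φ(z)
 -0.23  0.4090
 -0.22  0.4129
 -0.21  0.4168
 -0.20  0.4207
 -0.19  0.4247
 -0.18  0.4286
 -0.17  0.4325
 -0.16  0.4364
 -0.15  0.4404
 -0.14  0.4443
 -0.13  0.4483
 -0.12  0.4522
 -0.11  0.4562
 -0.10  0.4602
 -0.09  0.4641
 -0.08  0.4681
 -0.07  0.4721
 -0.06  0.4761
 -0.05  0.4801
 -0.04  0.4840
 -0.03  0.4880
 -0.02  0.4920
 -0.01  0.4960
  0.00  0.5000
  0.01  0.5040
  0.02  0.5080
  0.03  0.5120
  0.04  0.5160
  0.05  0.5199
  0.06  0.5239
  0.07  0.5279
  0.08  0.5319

σ√T = 0.5 × 0.5000 = 0.2500
d₁ = [ln(473/488) + (0.053 + ½·0.5²)·0.25] / (σ√T) = (-0.0312 + 0.0445) / 0.2500 = 0.0531 which rounds to 0.05
d₂ = 0.0531 − 0.2500 = -0.1969 which rounds to -0.20
e^(−rT) = e^(−0.053·0.25) = 0.9868
C = 473·N(0.05) − 488·0.9868·N(-0.20) = 473·0.5199 − 488·0.9868·0.4207 = 245.9127 − 202.5916 = 43.3211

€43.32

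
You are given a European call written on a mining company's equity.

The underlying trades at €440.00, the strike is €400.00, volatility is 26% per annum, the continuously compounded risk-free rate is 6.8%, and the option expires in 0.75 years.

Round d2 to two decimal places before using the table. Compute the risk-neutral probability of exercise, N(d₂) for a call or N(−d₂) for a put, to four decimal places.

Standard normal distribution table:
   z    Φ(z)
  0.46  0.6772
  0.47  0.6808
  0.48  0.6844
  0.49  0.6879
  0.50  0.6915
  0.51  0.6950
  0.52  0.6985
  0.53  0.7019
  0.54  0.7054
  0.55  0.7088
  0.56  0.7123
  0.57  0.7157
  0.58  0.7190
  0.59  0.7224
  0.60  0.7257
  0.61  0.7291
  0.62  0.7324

σ√T = 0.26 × 0.8660 = 0.2252
ln(S/K) + (r + σ²/2)T = ln(440/400) + (0.068 + 0.26²/2)·0.75 = 0.0953 + 0.0764 = 0.1717
d₁ = 0.1717 / 0.2252 = 0.7624 which rounds to 0.76
d₂ = d₁ − σ√T = 0.7624 − 0.2252 = 0.5372 which rounds to 0.54
Risk-neutral Pr[S_T > K] = N(d₂) = N(0.54) = 0.7054

0.7054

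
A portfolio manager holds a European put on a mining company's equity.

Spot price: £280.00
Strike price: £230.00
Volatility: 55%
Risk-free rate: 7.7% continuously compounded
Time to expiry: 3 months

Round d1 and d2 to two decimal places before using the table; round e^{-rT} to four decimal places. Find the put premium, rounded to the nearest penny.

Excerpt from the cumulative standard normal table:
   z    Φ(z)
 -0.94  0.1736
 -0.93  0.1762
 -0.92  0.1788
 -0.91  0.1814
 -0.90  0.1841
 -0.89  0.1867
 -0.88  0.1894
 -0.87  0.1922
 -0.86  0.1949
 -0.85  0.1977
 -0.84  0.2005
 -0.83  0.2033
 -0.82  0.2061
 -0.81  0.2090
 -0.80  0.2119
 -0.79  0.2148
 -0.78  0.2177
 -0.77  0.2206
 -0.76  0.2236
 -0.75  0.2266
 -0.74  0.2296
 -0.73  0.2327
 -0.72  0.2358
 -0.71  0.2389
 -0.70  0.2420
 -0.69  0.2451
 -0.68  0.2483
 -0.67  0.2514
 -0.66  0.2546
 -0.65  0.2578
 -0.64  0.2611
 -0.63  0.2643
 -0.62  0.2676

£8.10

σ√T = 0.55 × 0.5000 = 0.2750
d₁ = [ln(280/230) + (0.077 + 0.55²/2)·0.25] / 0.2750 = [0.1967 + 0.0571] / 0.2750 = 0.9228 which rounds to 0.92
d₂ = d₁ − σ√T = 0.9228 − 0.2750 = 0.6478 which rounds to 0.65
exp(−rT) = exp(−0.077·0.25) = 0.9809
P = 230·0.9809·N(-0.65) − 280·N(-0.92) = 230·0.9809·0.2578 − 280·0.1788 = 58.1615 − 50.0640 = 8.0975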